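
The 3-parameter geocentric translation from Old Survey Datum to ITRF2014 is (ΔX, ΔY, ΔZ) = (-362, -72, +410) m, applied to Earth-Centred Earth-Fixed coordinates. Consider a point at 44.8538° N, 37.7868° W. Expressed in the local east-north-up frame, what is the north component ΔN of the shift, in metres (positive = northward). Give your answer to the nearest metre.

At φ = 44.8538°, λ = -37.7868°: sin φ = 0.705300, cos φ = 0.708909, sin λ = -0.612725, cos λ = 0.790296.
ΔN = −sin φ cos λ·ΔX − sin φ sin λ·ΔY + cos φ·ΔZ = −(0.705300)(0.790296)(-362) − (0.705300)(-0.612725)(-72) + (0.708909)(410) = 461.31 m.

ΔN = 461 m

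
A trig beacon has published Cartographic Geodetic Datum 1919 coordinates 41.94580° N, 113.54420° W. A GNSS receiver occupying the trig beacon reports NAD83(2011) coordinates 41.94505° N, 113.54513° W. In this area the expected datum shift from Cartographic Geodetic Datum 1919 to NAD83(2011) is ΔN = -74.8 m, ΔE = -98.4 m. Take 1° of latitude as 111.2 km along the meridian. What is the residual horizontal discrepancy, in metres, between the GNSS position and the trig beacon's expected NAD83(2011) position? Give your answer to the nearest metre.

23 m

Observed coordinate differences: Δφ = -0.00075°, Δλ = -0.00093°.
Converting to metres (1° lat = 111200 m, cos φ = 0.743777): observed ΔN = -83.4 m, observed ΔE = -76.9 m.
Subtracting the expected shift leaves a residual of -83.4 − (-74.8) = -8.6 m north and -76.9 − (-98.4) = 21.5 m east.
Residual distance = √((-8.6)² + 21.5²) = 23.1 m.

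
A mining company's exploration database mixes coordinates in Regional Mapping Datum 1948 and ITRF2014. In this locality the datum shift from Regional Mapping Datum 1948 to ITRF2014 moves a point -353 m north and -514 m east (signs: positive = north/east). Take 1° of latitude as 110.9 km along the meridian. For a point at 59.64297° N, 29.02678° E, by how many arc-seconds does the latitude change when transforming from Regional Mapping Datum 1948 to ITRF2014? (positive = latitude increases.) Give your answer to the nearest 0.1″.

Δφ = -11.5″

1° of latitude = 110.9 km, so Δφ = -353.0 / 110900 = -0.0031830° = -11.459″.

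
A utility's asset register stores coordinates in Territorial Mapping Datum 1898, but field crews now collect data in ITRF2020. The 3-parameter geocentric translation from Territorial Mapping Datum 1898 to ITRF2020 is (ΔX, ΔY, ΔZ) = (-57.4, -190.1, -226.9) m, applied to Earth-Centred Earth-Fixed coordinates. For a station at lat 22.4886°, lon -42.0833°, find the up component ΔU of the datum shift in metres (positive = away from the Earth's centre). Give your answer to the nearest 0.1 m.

ΔU = -8.4 m

At φ = 22.4886°, λ = -42.0833°: sin φ = 0.382500, cos φ = 0.923956, sin λ = -0.670210, cos λ = 0.742171.
ΔU = cos φ cos λ·ΔX + cos φ sin λ·ΔY + sin φ·ΔZ = (0.923956)(0.742171)(-57.4) + (0.923956)(-0.670210)(-190.1) + (0.382500)(-226.9) = -8.43 m.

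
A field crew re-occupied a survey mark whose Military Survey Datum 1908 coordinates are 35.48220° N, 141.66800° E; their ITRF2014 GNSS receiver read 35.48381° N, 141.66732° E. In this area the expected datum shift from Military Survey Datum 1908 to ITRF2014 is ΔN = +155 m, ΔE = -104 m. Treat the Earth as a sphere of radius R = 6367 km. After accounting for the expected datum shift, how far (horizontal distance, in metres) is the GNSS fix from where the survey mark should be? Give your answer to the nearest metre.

Observed coordinate differences: Δφ = +0.00161°, Δλ = -0.00068°.
Converting to metres (1° lat = 111125 m, cos φ = 0.814296): observed ΔN = 178.9 m, observed ΔE = -61.5 m.
Subtracting the expected shift leaves a residual of 178.9 − (155) = 23.9 m north and -61.5 − (-104) = 42.5 m east.
Residual distance = √(23.9² + 42.5²) = 48.7 m.

49 m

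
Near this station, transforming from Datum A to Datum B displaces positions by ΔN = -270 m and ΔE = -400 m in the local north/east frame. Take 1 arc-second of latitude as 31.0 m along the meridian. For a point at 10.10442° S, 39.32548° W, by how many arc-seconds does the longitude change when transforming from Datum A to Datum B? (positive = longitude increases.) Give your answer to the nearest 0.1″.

At latitude -10.10442°, cos φ = 0.984490.
1″ of longitude at this latitude = 31.00 × cos φ = 30.5192 m, so Δλ = -400.0 / 30.5192 = -13.107″.

Δλ = -13.1″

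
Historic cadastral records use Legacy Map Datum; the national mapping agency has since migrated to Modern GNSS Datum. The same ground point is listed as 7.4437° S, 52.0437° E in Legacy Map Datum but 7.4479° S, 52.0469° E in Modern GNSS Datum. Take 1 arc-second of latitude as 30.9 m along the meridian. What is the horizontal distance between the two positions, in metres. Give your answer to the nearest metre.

Δφ = -7.4479° − -7.4437° = -0.0042°; Δλ = 52.0469° − 52.0437° = +0.0032°.
1° of latitude = 3600 × 30.90 = 111240 m.
ΔN = Δφ × 111240 = -467.2 m; ΔE = Δλ × 111240 × cos(-7.4437°) = +0.0032 × 111240 × 0.991573 = 353.0 m.
Distance = √(ΔE² + ΔN²) = √(353.0² + (-467.2)²) = 585.6 m.

586 m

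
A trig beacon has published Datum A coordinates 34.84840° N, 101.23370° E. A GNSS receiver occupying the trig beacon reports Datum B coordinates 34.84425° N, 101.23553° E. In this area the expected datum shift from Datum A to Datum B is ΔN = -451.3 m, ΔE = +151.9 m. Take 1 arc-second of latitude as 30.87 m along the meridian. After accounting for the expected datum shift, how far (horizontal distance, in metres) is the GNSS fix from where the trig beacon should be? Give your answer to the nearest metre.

18 m

Observed coordinate differences: Δφ = -0.00415°, Δλ = +0.00183°.
Converting to metres (1° lat = 111132 m, cos φ = 0.820667): observed ΔN = -461.2 m, observed ΔE = 166.9 m.
Subtracting the expected shift leaves a residual of -461.2 − (-451.3) = -9.9 m north and 166.9 − (151.9) = 15.0 m east.
Residual distance = √((-9.9)² + 15.0²) = 18.0 m.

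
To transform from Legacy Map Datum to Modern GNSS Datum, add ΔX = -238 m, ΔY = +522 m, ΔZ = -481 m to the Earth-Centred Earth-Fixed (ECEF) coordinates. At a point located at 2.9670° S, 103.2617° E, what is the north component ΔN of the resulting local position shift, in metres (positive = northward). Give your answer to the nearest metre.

The local north axis is (−sin φ cos λ, −sin φ sin λ, cos φ), giving ΔN = 2.826 + 26.299 − 480.355 = -451.23 m.

ΔN = -451 m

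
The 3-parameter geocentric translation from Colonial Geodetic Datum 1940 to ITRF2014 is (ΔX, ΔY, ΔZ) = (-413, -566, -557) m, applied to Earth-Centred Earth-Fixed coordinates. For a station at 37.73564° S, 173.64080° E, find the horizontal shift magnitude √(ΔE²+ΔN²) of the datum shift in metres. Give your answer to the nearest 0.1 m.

649.5 m

The local east axis at (φ, λ) is (−sin λ, cos λ, 0), so ΔE = −sin(173.64080°)·(-413) + cos(173.64080°)·(-566) = 608.26 m.
The local north axis is (−sin φ cos λ, −sin φ sin λ, cos φ), giving ΔN = 251.209 − 38.368 − 440.500 = -227.66 m.
Horizontal magnitude = √(ΔE² + ΔN²) = √(608.26² + (-227.66)²) = 649.47 m.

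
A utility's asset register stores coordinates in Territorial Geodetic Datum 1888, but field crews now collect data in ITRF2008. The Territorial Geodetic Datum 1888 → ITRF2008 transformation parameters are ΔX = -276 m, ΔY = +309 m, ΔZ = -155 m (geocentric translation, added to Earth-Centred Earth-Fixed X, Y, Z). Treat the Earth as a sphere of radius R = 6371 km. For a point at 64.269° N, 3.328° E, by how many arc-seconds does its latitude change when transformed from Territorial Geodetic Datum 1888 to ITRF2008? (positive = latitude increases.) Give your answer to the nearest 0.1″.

Δφ = 5.3″

sin φ = 0.900842, cos φ = 0.434147, sin λ = 0.058052, cos λ = 0.998314.
North component: ΔN = −sin φ cos λ·ΔX − sin φ sin λ·ΔY + cos φ·ΔZ = −(0.900842)(0.998314)(-276) − (0.900842)(0.058052)(309) + (0.434147)(-155) = 164.76 m.
1° of latitude spans πR/180 = 111195 m, so Δφ = 164.76 / 111195 × 3600 = 5.334″.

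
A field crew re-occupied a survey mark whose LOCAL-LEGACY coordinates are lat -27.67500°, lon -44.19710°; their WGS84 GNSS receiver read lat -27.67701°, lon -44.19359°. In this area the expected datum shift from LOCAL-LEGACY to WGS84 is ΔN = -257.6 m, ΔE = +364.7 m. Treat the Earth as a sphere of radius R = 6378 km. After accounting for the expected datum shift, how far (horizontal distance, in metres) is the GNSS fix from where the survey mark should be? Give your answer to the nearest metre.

Observed coordinate differences: Δφ = -0.00201°, Δλ = +0.00351°.
Converting to metres (1° lat = 111317 m, cos φ = 0.885596): observed ΔN = -223.7 m, observed ΔE = 346.0 m.
Subtracting the expected shift leaves a residual of -223.7 − (-257.6) = 33.9 m north and 346.0 − (364.7) = -18.7 m east.
Residual distance = √(33.9² + (-18.7)²) = 38.7 m.

39 m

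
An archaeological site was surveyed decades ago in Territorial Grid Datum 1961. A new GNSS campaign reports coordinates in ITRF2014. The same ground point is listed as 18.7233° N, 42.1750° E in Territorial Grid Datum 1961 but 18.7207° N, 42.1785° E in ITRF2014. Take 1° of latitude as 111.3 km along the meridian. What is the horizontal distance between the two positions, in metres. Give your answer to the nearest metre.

469 m

Δφ = 18.7207° − 18.7233° = -0.0026°; Δλ = 42.1785° − 42.1750° = +0.0035°.
ΔN = Δφ × 111300 = -289.4 m; ΔE = Δλ × 111300 × cos(18.7233°) = +0.0035 × 111300 × 0.947080 = 368.9 m.
Distance = √(ΔE² + ΔN²) = √(368.9² + (-289.4)²) = 468.9 m.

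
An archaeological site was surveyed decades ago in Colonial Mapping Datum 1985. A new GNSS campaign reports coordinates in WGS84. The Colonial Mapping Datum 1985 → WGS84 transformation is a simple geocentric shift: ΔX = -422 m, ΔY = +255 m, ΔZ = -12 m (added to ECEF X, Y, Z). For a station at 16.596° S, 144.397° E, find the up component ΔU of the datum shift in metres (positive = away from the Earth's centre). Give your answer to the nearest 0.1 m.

At φ = -16.596°, λ = 144.397°: sin φ = -0.285621, cos φ = 0.958343, sin λ = 0.582166, cos λ = -0.813070.
ΔU = cos φ cos λ·ΔX + cos φ sin λ·ΔY + sin φ·ΔZ = (0.958343)(-0.813070)(-422) + (0.958343)(0.582166)(255) + (-0.285621)(-12) = 474.52 m.

ΔU = 474.5 m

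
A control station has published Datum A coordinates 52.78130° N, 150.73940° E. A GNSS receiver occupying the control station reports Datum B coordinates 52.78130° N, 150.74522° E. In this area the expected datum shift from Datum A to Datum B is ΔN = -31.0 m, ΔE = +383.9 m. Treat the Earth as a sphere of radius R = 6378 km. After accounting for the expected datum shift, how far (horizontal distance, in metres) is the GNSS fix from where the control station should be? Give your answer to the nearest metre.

Observed coordinate differences: Δφ = +0.00000°, Δλ = +0.00582°.
Converting to metres (1° lat = 111317 m, cos φ = 0.604859): observed ΔN = 0.0 m, observed ΔE = 391.9 m.
Subtracting the expected shift leaves a residual of 0.0 − (-31.0) = 31.0 m north and 391.9 − (383.9) = 8.0 m east.
Residual distance = √(31.0² + 8.0²) = 32.0 m.

32 m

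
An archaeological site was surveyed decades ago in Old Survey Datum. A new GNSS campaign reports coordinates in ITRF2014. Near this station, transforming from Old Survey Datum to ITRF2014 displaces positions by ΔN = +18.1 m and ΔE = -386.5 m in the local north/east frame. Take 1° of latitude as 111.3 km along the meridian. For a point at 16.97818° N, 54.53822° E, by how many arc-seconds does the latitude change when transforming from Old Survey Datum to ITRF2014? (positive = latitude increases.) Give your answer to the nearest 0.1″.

Δφ = 0.6″

1° of latitude = 111.3 km, so Δφ = 18.1 / 111300 = 0.0001626° = 0.585″.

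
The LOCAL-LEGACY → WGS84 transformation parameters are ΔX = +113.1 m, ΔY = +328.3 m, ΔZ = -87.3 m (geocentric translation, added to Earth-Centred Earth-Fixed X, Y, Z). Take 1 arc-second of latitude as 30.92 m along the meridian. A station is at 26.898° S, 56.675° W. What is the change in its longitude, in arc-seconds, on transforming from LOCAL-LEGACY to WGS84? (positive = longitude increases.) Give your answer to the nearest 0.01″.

Δλ = 9.97″

sin φ = -0.452404, cos φ = 0.891813, sin λ = -0.835568, cos λ = 0.549387.
East component: ΔE = −sin λ·ΔX + cos λ·ΔY = −(-0.835568)(113.1) + (0.549387)(328.3) = 274.87 m.
1° of latitude spans 3600 × 30.92 = 111312 m; at latitude φ, 1° of longitude spans that × cos φ = 99269.5 m, so Δλ = 274.87 / 99269.5 × 3600 = 9.968″.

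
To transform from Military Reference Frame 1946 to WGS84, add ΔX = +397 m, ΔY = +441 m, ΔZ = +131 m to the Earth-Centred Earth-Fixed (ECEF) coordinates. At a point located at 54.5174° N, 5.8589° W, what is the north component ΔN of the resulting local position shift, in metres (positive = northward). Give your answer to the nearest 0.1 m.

At φ = 54.5174°, λ = -5.8589°: sin φ = 0.814292, cos φ = 0.580456, sin λ = -0.102079, cos λ = 0.994776.
ΔN = −sin φ cos λ·ΔX − sin φ sin λ·ΔY + cos φ·ΔZ = −(0.814292)(0.994776)(397) − (0.814292)(-0.102079)(441) + (0.580456)(131) = -208.89 m.

ΔN = -208.9 m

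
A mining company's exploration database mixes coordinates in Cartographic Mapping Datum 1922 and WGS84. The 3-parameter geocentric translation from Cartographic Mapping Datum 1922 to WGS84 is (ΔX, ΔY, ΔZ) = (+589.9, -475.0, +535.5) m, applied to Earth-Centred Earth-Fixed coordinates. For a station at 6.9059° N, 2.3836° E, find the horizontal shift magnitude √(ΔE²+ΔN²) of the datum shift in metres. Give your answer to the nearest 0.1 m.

680.9 m

The local east axis at (φ, λ) is (−sin λ, cos λ, 0), so ΔE = −sin(2.3836°)·589.9 + cos(2.3836°)·(-475.0) = -499.12 m.
The local north axis is (−sin φ cos λ, −sin φ sin λ, cos φ), giving ΔN = -70.868 + 2.375 + 531.615 = 463.12 m.
Horizontal magnitude = √(ΔE² + ΔN²) = √((-499.12)² + 463.12²) = 680.89 m.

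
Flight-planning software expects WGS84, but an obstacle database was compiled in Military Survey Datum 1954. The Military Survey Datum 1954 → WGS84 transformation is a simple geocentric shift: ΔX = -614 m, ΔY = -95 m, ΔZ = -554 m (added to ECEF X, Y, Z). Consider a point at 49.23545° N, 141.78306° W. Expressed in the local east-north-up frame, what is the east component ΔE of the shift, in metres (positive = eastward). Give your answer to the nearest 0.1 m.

The local east axis at (φ, λ) is (−sin λ, cos λ, 0), so ΔE = −sin(-141.78306°)·(-614) + cos(-141.78306°)·(-95) = -305.21 m.

ΔE = -305.2 m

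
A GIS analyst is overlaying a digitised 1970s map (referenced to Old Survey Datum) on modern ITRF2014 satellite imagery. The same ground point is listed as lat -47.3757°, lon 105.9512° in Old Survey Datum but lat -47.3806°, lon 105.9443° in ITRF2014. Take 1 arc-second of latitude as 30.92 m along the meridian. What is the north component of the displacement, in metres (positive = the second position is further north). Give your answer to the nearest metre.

Δφ = -47.3806° − -47.3757° = -0.0049°; Δλ = 105.9443° − 105.9512° = -0.0069°.
1° of latitude = 3600 × 30.92 = 111312 m.
ΔN = Δφ × 111312 = -545.4 m; ΔE = Δλ × 111312 × cos(-47.3757°) = -0.0069 × 111312 × 0.677188 = -520.1 m.

ΔN = -545 m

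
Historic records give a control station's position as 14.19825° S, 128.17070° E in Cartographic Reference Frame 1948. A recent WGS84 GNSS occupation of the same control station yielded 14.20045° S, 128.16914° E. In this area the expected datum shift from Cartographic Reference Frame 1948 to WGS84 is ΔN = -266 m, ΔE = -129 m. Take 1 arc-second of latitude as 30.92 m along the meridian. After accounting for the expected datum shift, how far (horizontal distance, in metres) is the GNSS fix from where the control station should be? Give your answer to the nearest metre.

Observed coordinate differences: Δφ = -0.00220°, Δλ = -0.00156°.
Converting to metres (1° lat = 111312 m, cos φ = 0.969453): observed ΔN = -244.9 m, observed ΔE = -168.3 m.
Subtracting the expected shift leaves a residual of -244.9 − (-266) = 21.1 m north and -168.3 − (-129) = -39.3 m east.
Residual distance = √(21.1² + (-39.3)²) = 44.6 m.

45 m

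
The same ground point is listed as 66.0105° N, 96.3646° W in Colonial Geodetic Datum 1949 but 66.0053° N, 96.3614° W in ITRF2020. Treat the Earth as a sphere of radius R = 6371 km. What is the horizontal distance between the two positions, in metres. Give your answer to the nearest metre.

596 m

Δφ = 66.0053° − 66.0105° = -0.0052°; Δλ = -96.3614° − -96.3646° = +0.0032°.
1° along a meridian = πR/180 = 111195 m.
ΔN = Δφ × 111195 = -578.2 m; ΔE = Δλ × 111195 × cos(66.0105°) = +0.0032 × 111195 × 0.406569 = 144.7 m.
Distance = √(ΔE² + ΔN²) = √(144.7² + (-578.2)²) = 596.0 m.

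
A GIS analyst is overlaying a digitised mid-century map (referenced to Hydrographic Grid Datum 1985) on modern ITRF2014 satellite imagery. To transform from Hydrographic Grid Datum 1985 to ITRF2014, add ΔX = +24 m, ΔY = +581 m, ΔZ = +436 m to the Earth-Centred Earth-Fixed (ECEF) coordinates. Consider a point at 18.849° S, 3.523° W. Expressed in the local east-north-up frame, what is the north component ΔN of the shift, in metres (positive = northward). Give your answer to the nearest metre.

ΔN = 409 m

At φ = -18.849°, λ = -3.523°: sin φ = -0.323075, cos φ = 0.946373, sin λ = -0.061449, cos λ = 0.998110.
ΔN = −sin φ cos λ·ΔX − sin φ sin λ·ΔY + cos φ·ΔZ = −(-0.323075)(0.998110)(24) − (-0.323075)(-0.061449)(581) + (0.946373)(436) = 408.82 m.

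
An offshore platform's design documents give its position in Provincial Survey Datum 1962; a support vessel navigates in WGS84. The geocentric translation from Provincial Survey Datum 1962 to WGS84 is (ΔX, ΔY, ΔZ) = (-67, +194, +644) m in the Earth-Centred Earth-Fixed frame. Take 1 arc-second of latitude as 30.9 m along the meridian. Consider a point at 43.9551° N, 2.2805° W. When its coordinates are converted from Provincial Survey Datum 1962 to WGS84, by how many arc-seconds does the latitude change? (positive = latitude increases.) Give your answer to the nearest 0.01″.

Δφ = 16.68″

sin φ = 0.694094, cos φ = 0.719884, sin λ = -0.039792, cos λ = 0.999208.
North component: ΔN = −sin φ cos λ·ΔX − sin φ sin λ·ΔY + cos φ·ΔZ = −(0.694094)(0.999208)(-67) − (0.694094)(-0.039792)(194) + (0.719884)(644) = 515.43 m.
1° of latitude spans 3600 × 30.90 = 111240 m, so Δφ = 515.43 / 111240 × 3600 = 16.681″.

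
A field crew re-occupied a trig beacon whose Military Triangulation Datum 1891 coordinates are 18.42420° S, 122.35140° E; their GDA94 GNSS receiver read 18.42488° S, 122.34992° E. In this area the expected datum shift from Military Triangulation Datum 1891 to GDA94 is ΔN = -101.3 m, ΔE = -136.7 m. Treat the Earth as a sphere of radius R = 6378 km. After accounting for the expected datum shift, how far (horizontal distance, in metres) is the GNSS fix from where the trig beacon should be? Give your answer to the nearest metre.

Observed coordinate differences: Δφ = -0.00068°, Δλ = -0.00148°.
Converting to metres (1° lat = 111317 m, cos φ = 0.948743): observed ΔN = -75.7 m, observed ΔE = -156.3 m.
Subtracting the expected shift leaves a residual of -75.7 − (-101.3) = 25.6 m north and -156.3 − (-136.7) = -19.6 m east.
Residual distance = √(25.6² + (-19.6)²) = 32.2 m.

32 m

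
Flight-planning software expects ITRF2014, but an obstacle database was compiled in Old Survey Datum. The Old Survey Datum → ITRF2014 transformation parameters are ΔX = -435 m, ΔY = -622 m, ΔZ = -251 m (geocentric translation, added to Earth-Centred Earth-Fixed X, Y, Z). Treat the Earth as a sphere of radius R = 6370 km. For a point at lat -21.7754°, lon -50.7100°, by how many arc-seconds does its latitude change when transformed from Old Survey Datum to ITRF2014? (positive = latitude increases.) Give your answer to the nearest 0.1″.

sin φ = -0.370969, cos φ = 0.928645, sin λ = -0.773951, cos λ = 0.633246.
North component: ΔN = −sin φ cos λ·ΔX − sin φ sin λ·ΔY + cos φ·ΔZ = −(-0.370969)(0.633246)(-435) − (-0.370969)(-0.773951)(-622) + (0.928645)(-251) = -156.69 m.
1° of latitude spans πR/180 = 111177 m, so Δφ = -156.69 / 111177 × 3600 = -5.074″.

Δφ = -5.1″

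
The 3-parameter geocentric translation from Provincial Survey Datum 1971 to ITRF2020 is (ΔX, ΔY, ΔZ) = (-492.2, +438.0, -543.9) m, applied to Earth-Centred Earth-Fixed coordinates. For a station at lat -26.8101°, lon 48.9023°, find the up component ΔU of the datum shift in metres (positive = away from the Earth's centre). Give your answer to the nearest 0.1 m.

ΔU = 251.1 m

At φ = -26.8101°, λ = 48.9023°: sin φ = -0.451035, cos φ = 0.892506, sin λ = 0.753590, cos λ = 0.657345.
ΔU = cos φ cos λ·ΔX + cos φ sin λ·ΔY + sin φ·ΔZ = (0.892506)(0.657345)(-492.2) + (0.892506)(0.753590)(438.0) + (-0.451035)(-543.9) = 251.14 m.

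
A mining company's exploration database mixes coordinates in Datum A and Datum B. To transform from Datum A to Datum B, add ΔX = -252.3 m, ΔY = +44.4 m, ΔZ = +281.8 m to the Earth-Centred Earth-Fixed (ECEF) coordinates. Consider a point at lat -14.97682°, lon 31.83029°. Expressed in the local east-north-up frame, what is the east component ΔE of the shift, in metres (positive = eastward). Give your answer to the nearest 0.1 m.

ΔE = 170.8 m

At φ = -14.97682°, λ = 31.83029°: sin φ = -0.258428, cos φ = 0.966030, sin λ = 0.527405, cos λ = 0.849614.
ΔE = −sin λ·ΔX + cos λ·ΔY = −(0.527405)·(-252.3) + (0.849614)·(44.4) = 170.79 m.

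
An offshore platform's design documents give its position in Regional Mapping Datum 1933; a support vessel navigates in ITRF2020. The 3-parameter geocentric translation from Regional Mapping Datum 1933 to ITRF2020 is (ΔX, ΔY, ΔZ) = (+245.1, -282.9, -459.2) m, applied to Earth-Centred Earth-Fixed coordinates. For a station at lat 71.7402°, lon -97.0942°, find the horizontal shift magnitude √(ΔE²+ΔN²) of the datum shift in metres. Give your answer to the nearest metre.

472 m

At φ = 71.7402°, λ = -97.0942°: sin φ = 0.949646, cos φ = 0.313326, sin λ = -0.992344, cos λ = -0.123501.
ΔE = −sin λ·ΔX + cos λ·ΔY = −(-0.992344)·(245.1) + (-0.123501)·(-282.9) = 278.16 m.
ΔN = −sin φ cos λ·ΔX − sin φ sin λ·ΔY + cos φ·ΔZ = −(0.949646)(-0.123501)(245.1) − (0.949646)(-0.992344)(-282.9) + (0.313326)(-459.2) = -381.73 m.
Horizontal magnitude = √(ΔE² + ΔN²) = √(278.16² + (-381.73)²) = 472.33 m.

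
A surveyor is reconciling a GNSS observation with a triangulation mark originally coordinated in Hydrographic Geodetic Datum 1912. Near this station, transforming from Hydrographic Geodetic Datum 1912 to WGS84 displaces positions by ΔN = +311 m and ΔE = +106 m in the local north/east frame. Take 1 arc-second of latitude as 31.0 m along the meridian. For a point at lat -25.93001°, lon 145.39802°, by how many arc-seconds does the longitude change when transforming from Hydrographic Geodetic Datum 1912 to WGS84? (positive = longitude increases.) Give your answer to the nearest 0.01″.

Δλ = 3.80″

At latitude -25.93001°, cos φ = 0.899329.
1″ of longitude at this latitude = 31.00 × cos φ = 27.8792 m, so Δλ = 106.0 / 27.8792 = 3.802″.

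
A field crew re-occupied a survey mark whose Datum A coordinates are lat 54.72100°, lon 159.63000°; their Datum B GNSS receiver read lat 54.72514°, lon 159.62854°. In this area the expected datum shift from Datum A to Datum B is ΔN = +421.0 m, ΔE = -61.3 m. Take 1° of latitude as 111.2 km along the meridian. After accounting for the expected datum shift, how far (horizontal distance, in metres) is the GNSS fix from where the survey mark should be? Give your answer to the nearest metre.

51 m

Observed coordinate differences: Δφ = +0.00414°, Δλ = -0.00146°.
Converting to metres (1° lat = 111200 m, cos φ = 0.577558): observed ΔN = 460.4 m, observed ΔE = -93.8 m.
Subtracting the expected shift leaves a residual of 460.4 − (421.0) = 39.4 m north and -93.8 − (-61.3) = -32.5 m east.
Residual distance = √(39.4² + (-32.5)²) = 51.0 m.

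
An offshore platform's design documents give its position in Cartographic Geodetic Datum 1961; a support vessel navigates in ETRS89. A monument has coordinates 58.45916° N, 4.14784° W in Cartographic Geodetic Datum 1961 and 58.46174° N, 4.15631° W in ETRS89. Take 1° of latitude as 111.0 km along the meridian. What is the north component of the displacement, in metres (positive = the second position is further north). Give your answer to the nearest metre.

Δφ = 58.46174° − 58.45916° = +0.00258°; Δλ = -4.15631° − -4.14784° = -0.00847°.
ΔN = Δφ × 111000 = 286.4 m; ΔE = Δλ × 111000 × cos(58.45916°) = -0.00847 × 111000 × 0.523106 = -491.8 m.

ΔN = 286 m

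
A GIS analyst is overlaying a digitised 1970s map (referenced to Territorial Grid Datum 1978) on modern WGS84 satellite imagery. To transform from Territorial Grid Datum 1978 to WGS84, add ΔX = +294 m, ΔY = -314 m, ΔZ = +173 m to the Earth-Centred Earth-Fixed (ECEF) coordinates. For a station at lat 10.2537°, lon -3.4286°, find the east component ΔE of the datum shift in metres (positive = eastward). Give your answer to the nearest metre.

ΔE = -296 m

At φ = 10.2537°, λ = -3.4286°: sin φ = 0.178007, cos φ = 0.984029, sin λ = -0.059805, cos λ = 0.998210.
ΔE = −sin λ·ΔX + cos λ·ΔY = −(-0.059805)·(294) + (0.998210)·(-314) = -295.86 m.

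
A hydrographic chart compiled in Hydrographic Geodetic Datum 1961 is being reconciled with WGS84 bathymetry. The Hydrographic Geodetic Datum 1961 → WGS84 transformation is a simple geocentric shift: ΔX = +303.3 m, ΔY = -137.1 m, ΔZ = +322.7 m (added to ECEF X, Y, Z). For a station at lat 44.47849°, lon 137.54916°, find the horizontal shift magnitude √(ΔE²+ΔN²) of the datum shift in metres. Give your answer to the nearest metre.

At φ = 44.47849°, λ = 137.54916°: sin φ = 0.700641, cos φ = 0.713514, sin λ = 0.674957, cos λ = -0.737857.
ΔE = −sin λ·ΔX + cos λ·ΔY = −(0.674957)·(303.3) + (-0.737857)·(-137.1) = -103.55 m.
ΔN = −sin φ cos λ·ΔX − sin φ sin λ·ΔY + cos φ·ΔZ = −(0.700641)(-0.737857)(303.3) − (0.700641)(0.674957)(-137.1) + (0.713514)(322.7) = 451.88 m.
Horizontal magnitude = √(ΔE² + ΔN²) = √((-103.55)² + 451.88²) = 463.60 m.

464 m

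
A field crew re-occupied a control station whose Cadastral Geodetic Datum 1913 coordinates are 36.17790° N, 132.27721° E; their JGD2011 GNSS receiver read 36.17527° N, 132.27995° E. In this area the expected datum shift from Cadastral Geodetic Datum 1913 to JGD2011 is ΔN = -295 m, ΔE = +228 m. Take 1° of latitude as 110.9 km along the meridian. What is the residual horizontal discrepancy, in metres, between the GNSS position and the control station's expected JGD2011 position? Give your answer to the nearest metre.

Observed coordinate differences: Δφ = -0.00263°, Δλ = +0.00274°.
Converting to metres (1° lat = 110900 m, cos φ = 0.807188): observed ΔN = -291.7 m, observed ΔE = 245.3 m.
Subtracting the expected shift leaves a residual of -291.7 − (-295) = 3.3 m north and 245.3 − (228) = 17.3 m east.
Residual distance = √(3.3² + 17.3²) = 17.6 m.

18 m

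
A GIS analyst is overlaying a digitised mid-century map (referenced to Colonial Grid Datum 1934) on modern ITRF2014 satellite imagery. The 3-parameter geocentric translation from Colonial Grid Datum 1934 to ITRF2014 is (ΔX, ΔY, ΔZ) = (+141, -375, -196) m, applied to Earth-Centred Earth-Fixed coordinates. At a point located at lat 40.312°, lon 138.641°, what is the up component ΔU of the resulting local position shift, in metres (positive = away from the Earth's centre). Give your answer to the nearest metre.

The local up (radial) axis is (cos φ cos λ, cos φ sin λ, sin φ), giving ΔU = -80.701 − 188.948 − 126.802 = -396.45 m.

ΔU = -396 m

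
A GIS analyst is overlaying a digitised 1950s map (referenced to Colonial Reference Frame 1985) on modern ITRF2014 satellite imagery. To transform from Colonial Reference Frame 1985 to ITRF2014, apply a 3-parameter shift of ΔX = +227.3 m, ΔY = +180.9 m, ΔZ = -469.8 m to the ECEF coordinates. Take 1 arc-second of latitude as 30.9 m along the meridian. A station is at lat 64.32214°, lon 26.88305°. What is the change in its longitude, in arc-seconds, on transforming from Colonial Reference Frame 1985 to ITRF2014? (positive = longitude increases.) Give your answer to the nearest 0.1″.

Δλ = 4.4″

sin φ = 0.901245, cos φ = 0.433311, sin λ = 0.452171, cos λ = 0.891931.
East component: ΔE = −sin λ·ΔX + cos λ·ΔY = −(0.452171)(227.3) + (0.891931)(180.9) = 58.57 m.
1° of latitude spans 3600 × 30.90 = 111240 m; at latitude φ, 1° of longitude spans that × cos φ = 48201.5 m, so Δλ = 58.57 / 48201.5 × 3600 = 4.375″.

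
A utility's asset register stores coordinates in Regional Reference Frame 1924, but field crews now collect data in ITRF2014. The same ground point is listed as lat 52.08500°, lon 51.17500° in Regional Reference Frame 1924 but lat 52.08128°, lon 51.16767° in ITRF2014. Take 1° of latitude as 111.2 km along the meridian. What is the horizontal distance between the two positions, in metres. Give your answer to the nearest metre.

Δφ = 52.08128° − 52.08500° = -0.00372°; Δλ = 51.16767° − 51.17500° = -0.00733°.
ΔN = Δφ × 111200 = -413.7 m; ΔE = Δλ × 111200 × cos(52.08500°) = -0.00733 × 111200 × 0.614492 = -500.9 m.
Distance = √(ΔE² + ΔN²) = √((-500.9)² + (-413.7)²) = 649.6 m.

650 m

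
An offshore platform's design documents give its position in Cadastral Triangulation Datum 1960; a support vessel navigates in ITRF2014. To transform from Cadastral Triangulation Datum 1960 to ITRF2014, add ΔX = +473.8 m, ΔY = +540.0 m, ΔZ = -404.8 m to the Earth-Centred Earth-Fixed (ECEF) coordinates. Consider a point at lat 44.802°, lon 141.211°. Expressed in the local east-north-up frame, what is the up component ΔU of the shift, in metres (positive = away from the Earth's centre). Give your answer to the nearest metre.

ΔU = -307 m

At φ = 44.802°, λ = 141.211°: sin φ = 0.704659, cos φ = 0.709546, sin λ = 0.626454, cos λ = -0.779458.
ΔU = cos φ cos λ·ΔX + cos φ sin λ·ΔY + sin φ·ΔZ = (0.709546)(-0.779458)(473.8) + (0.709546)(0.626454)(540.0) + (0.704659)(-404.8) = -307.26 m.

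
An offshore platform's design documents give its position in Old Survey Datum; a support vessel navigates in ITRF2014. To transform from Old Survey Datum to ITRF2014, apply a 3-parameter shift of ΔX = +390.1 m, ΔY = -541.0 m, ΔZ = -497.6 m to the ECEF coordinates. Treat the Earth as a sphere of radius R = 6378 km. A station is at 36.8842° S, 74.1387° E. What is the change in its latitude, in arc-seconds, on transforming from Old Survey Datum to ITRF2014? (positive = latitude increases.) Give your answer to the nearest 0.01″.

Δφ = -20.90″

sin φ = -0.600200, cos φ = 0.799850, sin λ = 0.961926, cos λ = 0.273310.
North component: ΔN = −sin φ cos λ·ΔX − sin φ sin λ·ΔY + cos φ·ΔZ = −(-0.600200)(0.273310)(390.1) − (-0.600200)(0.961926)(-541.0) + (0.799850)(-497.6) = -646.36 m.
1° of latitude spans πR/180 = 111317 m, so Δφ = -646.36 / 111317 × 3600 = -20.903″.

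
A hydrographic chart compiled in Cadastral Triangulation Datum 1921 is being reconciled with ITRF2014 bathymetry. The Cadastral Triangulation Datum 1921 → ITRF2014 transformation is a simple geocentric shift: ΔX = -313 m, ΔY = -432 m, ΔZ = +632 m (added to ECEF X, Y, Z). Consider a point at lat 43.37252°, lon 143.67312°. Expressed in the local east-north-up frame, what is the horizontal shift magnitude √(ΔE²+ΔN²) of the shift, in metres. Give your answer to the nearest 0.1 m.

705.7 m

The local east axis at (φ, λ) is (−sin λ, cos λ, 0), so ΔE = −sin(143.67312°)·(-313) + cos(143.67312°)·(-432) = 533.46 m.
The local north axis is (−sin φ cos λ, −sin φ sin λ, cos φ), giving ΔN = -173.174 + 175.745 + 459.403 = 461.97 m.
Horizontal magnitude = √(ΔE² + ΔN²) = √(533.46² + 461.97²) = 705.69 m.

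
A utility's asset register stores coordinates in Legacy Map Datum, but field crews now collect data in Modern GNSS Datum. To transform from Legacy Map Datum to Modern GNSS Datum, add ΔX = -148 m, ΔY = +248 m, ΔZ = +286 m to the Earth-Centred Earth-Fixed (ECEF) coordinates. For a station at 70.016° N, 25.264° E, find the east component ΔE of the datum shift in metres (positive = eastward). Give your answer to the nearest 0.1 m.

The local east axis at (φ, λ) is (−sin λ, cos λ, 0), so ΔE = −sin(25.264°)·(-148) + cos(25.264°)·248 = 287.44 m.

ΔE = 287.4 m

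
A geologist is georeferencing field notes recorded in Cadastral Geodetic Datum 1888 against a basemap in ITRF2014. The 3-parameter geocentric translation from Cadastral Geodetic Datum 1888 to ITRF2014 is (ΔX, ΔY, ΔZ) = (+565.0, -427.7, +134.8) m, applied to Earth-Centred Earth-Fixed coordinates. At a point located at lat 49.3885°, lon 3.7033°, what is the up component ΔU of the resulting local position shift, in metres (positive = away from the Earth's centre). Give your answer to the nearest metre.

At φ = 49.3885°, λ = 3.7033°: sin φ = 0.759141, cos φ = 0.650927, sin λ = 0.064590, cos λ = 0.997912.
ΔU = cos φ cos λ·ΔX + cos φ sin λ·ΔY + sin φ·ΔZ = (0.650927)(0.997912)(565.0) + (0.650927)(0.064590)(-427.7) + (0.759141)(134.8) = 451.36 m.

ΔU = 451 m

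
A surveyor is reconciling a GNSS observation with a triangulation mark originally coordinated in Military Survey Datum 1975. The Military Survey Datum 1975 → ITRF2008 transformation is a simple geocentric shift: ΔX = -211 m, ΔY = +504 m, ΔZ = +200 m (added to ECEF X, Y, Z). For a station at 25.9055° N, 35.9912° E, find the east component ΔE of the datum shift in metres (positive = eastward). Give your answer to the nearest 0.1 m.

The local east axis at (φ, λ) is (−sin λ, cos λ, 0), so ΔE = −sin(35.9912°)·(-211) + cos(35.9912°)·504 = 531.79 m.

ΔE = 531.8 m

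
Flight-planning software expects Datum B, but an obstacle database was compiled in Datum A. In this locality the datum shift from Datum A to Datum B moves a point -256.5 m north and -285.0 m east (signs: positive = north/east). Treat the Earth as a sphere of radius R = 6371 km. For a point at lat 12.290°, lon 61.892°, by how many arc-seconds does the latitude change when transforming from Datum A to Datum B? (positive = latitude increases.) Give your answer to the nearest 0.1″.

On a sphere of radius R, 1 rad of latitude = R, so Δφ = ΔN / R = -256.5 / 6371000 = -4.0261e-05 rad = -8.304″.

Δφ = -8.3″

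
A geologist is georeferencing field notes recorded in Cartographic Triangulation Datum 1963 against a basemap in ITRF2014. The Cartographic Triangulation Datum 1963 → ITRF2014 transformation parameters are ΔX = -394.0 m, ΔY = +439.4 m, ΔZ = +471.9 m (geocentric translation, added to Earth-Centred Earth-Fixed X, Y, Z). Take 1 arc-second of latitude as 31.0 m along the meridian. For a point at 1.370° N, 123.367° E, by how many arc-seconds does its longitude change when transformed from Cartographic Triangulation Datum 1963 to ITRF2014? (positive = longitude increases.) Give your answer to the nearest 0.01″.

sin φ = 0.023909, cos φ = 0.999714, sin λ = 0.835165, cos λ = -0.550000.
East component: ΔE = −sin λ·ΔX + cos λ·ΔY = −(0.835165)(-394.0) + (-0.550000)(439.4) = 87.39 m.
1° of latitude spans 3600 × 31.00 = 111600 m; at latitude φ, 1° of longitude spans that × cos φ = 111568.1 m, so Δλ = 87.39 / 111568.1 × 3600 = 2.820″.

Δλ = 2.82″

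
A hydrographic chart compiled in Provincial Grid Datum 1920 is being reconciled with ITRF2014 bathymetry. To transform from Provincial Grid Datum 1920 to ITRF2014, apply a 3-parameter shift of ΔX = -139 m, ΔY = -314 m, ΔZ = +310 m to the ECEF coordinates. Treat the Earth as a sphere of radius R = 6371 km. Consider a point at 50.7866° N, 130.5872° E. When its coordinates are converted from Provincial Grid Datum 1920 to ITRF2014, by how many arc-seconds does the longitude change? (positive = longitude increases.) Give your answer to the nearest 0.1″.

sin φ = 0.774797, cos φ = 0.632211, sin λ = 0.759417, cos λ = -0.650605.
East component: ΔE = −sin λ·ΔX + cos λ·ΔY = −(0.759417)(-139) + (-0.650605)(-314) = 309.85 m.
1° of latitude spans πR/180 = 111195 m; at latitude φ, 1° of longitude spans that × cos φ = 70298.6 m, so Δλ = 309.85 / 70298.6 × 3600 = 15.867″.

Δλ = 15.9″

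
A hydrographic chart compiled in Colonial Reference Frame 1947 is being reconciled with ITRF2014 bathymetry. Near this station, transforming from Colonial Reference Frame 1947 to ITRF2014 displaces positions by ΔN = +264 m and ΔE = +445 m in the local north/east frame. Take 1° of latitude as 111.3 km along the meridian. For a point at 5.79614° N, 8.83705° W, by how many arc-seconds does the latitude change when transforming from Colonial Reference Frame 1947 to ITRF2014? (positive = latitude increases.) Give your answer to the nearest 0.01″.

Δφ = 8.54″

1° of latitude = 111.3 km, so Δφ = 264.0 / 111300 = 0.0023720° = 8.539″.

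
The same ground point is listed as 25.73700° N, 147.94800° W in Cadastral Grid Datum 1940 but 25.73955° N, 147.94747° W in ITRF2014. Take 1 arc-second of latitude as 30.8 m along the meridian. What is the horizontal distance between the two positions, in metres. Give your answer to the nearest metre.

Δφ = 25.73955° − 25.73700° = +0.00255°; Δλ = -147.94747° − -147.94800° = +0.00053°.
1° of latitude = 3600 × 30.80 = 110880 m.
ΔN = Δφ × 110880 = 282.7 m; ΔE = Δλ × 110880 × cos(25.73700°) = +0.00053 × 110880 × 0.900797 = 52.9 m.
Distance = √(ΔE² + ΔN²) = √(52.9² + 282.7²) = 287.7 m.

288 m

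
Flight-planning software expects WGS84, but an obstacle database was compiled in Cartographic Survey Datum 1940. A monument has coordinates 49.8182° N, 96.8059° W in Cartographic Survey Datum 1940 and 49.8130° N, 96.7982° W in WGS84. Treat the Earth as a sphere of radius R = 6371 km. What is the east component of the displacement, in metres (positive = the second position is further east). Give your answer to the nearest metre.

Δφ = 49.8130° − 49.8182° = -0.0052°; Δλ = -96.7982° − -96.8059° = +0.0077°.
1° along a meridian = πR/180 = 111195 m.
ΔN = Δφ × 111195 = -578.2 m; ΔE = Δλ × 111195 × cos(49.8182°) = +0.0077 × 111195 × 0.645215 = 552.4 m.

ΔE = 552 m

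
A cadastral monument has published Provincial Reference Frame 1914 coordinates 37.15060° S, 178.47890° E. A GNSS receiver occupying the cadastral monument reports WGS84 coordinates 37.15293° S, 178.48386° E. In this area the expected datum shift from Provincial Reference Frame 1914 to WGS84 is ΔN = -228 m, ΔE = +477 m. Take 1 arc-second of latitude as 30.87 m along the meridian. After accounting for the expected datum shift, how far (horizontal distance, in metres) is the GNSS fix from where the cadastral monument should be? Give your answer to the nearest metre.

Observed coordinate differences: Δφ = -0.00233°, Δλ = +0.00496°.
Converting to metres (1° lat = 111132 m, cos φ = 0.797051): observed ΔN = -258.9 m, observed ΔE = 439.3 m.
Subtracting the expected shift leaves a residual of -258.9 − (-228) = -30.9 m north and 439.3 − (477) = -37.7 m east.
Residual distance = √((-30.9)² + (-37.7)²) = 48.7 m.

49 m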